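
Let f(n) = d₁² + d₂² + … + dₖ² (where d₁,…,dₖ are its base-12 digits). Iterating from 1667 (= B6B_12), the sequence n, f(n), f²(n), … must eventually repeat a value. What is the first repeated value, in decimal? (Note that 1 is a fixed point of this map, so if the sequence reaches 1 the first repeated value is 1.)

1667 = (11,6,11)_12 → 278
278 = (1,11,2)_12 → 126
126 = (10,6)_12 → 136
136 = (11,4)_12 → 137
137 = (11,5)_12 → 146
146 = (1,0,2)_12 → 5
5 = (5)_12 → 25
25 = (2,1)_12 → 5  — 5 already appeared earlier.

5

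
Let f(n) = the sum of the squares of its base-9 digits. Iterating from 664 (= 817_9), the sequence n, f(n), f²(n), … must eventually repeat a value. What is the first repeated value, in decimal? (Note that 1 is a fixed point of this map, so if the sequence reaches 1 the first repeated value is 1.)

68

664 = (8,1,7)_9 → 8² + 1² + 7² = 64 + 1 + 49 = 114
114 = (1,3,6)_9 → 1² + 3² + 6² = 1 + 9 + 36 = 46
46 = (5,1)_9 → 5² + 1² = 25 + 1 = 26
26 = (2,8)_9 → 2² + 8² = 4 + 64 = 68
68 = (7,5)_9 → 7² + 5² = 49 + 25 = 74
74 = (8,2)_9 → 8² + 2² = 64 + 4 = 68  — 68 already appeared earlier.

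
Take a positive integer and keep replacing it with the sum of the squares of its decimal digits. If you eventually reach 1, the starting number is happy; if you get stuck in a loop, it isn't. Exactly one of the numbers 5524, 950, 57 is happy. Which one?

5524: 5524 → 70 → 49 → 97 → 130 → 10 → 1  — reaches 1 (happy)
950: 950 → 106 → 37 → 58 → 89 → 145 → 42 → 20 → 4 → 16 → 37  — repeats 37 (not happy)
57: 57 → 74 → 65 → 61 → 37 → 58 → 89 → 145 → 42 → 20 → 4 → 16 → 37  — repeats 37 (not happy)

5524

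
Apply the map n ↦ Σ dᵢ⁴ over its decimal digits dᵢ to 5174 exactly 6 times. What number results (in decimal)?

5174 → 5⁴ + 1⁴ + 7⁴ + 4⁴ = 3283
3283 → 3⁴ + 2⁴ + 8⁴ + 3⁴ = 4274
4274 → 4⁴ + 2⁴ + 7⁴ + 4⁴ = 2929
2929 → 2⁴ + 9⁴ + 2⁴ + 9⁴ = 13154
13154 → 1⁴ + 3⁴ + 1⁴ + 5⁴ + 4⁴ = 964
964 → 9⁴ + 6⁴ + 4⁴ = 8113

8113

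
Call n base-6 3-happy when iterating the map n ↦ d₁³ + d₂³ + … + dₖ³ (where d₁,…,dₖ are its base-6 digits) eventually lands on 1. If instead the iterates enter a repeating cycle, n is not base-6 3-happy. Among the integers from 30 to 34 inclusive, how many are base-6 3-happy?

30: 30 → 125 → 160 → 136 → 155 → 190 → 190  (repeats 190)
31: 31 → 126 → 54 → 28 → 128 → 62 → 73 → 9 → 28  (repeats 28)
32: 32 → 133 → 92 → 43 → 3 → 27 → 91 → 36 → 1  (reaches 1)
33: 33 → 152 → 73 → 9 → 28 → 128 → 62 → 73  (repeats 73)
34: 34 → 189 → 153 → 92 → 43 → 3 → 27 → 91 → 36 → 1  (reaches 1)
base-6 3-happy: 32, 34

2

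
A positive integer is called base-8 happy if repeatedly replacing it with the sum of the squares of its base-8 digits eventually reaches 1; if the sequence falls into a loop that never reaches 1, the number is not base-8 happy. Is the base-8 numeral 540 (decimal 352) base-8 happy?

not base-8 happy

352 = (5,4,0)_8 → 5² + 4² + 0² = 41
41 = (5,1)_8 → 5² + 1² = 26
26 = (3,2)_8 → 3² + 2² = 13
13 = (1,5)_8 → 1² + 5² = 26  — 26 already seen; the sequence cycles without reaching 1.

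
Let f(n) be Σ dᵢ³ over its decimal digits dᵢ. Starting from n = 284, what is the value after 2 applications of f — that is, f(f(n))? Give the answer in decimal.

701

284 → 2³ + 8³ + 4³ = 8 + 512 + 64 = 584
584 → 5³ + 8³ + 4³ = 125 + 512 + 64 = 701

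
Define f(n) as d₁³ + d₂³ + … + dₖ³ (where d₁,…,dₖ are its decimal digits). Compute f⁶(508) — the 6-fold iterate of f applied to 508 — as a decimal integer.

1009

508 → 5³ + 0³ + 8³ = 637
637 → 6³ + 3³ + 7³ = 586
586 → 5³ + 8³ + 6³ = 853
853 → 8³ + 5³ + 3³ = 664
664 → 6³ + 6³ + 4³ = 496
496 → 4³ + 9³ + 6³ = 1009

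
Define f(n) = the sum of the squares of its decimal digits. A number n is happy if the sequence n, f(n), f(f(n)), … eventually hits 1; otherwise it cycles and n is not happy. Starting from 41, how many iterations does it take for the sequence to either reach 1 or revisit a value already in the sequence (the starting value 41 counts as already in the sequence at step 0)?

14

41 → 4² + 1² = 17
17 → 1² + 7² = 50
50 → 5² + 0² = 25
25 → 2² + 5² = 29
29 → 2² + 9² = 85
85 → 8² + 5² = 89
89 → 8² + 9² = 145
145 → 1² + 4² + 5² = 42
42 → 4² + 2² = 20
20 → 2² + 0² = 4
4 → 4² = 16
16 → 1² + 6² = 37
37 → 3² + 7² = 58
58 → 5² + 8² = 89  — 89 repeats.
That took 14 steps.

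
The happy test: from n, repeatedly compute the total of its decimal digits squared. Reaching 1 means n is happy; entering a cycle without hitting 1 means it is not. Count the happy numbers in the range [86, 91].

2

86: 86 → 100 → 1  — happy
87: 87 → 113 → 11 → 2 → 4 → 16 → 37 → 58 → 89 → 145 → 42 → 20 → 4  — not happy
88: 88 → 128 → 69 → 117 → 51 → 26 → 40 → 16 → 37 → 58 → 89 → 145 → 42 → 20 → 4 → 16  — not happy
89: 89 → 145 → 42 → 20 → 4 → 16 → 37 → 58 → 89  — not happy
90: 90 → 81 → 65 → 61 → 37 → 58 → 89 → 145 → 42 → 20 → 4 → 16 → 37  — not happy
91: 91 → 82 → 68 → 100 → 1  — happy
happy: 86, 91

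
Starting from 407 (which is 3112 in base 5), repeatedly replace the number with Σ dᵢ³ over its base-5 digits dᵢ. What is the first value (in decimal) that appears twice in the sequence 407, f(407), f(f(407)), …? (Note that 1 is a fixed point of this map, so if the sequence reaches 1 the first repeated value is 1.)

407 = (3,1,1,2)_5 → 3³ + 1³ + 1³ + 2³ = 37
37 = (1,2,2)_5 → 1³ + 2³ + 2³ = 17
17 = (3,2)_5 → 3³ + 2³ = 35
35 = (1,2,0)_5 → 1³ + 2³ + 0³ = 9
9 = (1,4)_5 → 1³ + 4³ = 65
65 = (2,3,0)_5 → 2³ + 3³ + 0³ = 35  — 35 already appeared earlier.

35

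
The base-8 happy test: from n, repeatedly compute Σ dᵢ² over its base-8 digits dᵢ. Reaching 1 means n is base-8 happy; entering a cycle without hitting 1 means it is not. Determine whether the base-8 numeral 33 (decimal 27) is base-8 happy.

base-8 happy

27 = (3,3)_8 → 3² + 3² = 18
18 = (2,2)_8 → 2² + 2² = 8
8 = (1,0)_8 → 1² + 0² = 1  — reached 1.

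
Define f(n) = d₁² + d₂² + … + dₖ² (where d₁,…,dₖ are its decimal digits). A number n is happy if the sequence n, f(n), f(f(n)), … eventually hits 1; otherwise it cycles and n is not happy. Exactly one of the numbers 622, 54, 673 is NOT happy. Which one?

622: 622 → 44 → 32 → 13 → 10 → 1  — reaches 1 (happy)
54: 54 → 41 → 17 → 50 → 25 → 29 → 85 → 89 → 145 → 42 → 20 → 4 → 16 → 37 → 58 → 89  — repeats 89 (not happy)
673: 673 → 94 → 97 → 130 → 10 → 1  — reaches 1 (happy)

54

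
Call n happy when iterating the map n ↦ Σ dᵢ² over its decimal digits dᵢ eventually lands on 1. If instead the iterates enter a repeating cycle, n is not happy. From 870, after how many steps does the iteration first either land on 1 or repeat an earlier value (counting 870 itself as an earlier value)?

12

870 → 8² + 7² + 0² = 64 + 49 + 0 = 113
113 → 1² + 1² + 3² = 1 + 1 + 9 = 11
11 → 1² + 1² = 1 + 1 = 2
2 → 2² = 4
4 → 4² = 16
16 → 1² + 6² = 1 + 36 = 37
37 → 3² + 7² = 9 + 49 = 58
58 → 5² + 8² = 25 + 64 = 89
89 → 8² + 9² = 64 + 81 = 145
145 → 1² + 4² + 5² = 1 + 16 + 25 = 42
42 → 4² + 2² = 16 + 4 = 20
20 → 2² + 0² = 4 + 0 = 4  — 4 repeats.
That took 12 steps.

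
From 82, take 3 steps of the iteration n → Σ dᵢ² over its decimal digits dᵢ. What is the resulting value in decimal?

1

82 → 8² + 2² = 68
68 → 6² + 8² = 100
100 → 1² + 0² + 0² = 1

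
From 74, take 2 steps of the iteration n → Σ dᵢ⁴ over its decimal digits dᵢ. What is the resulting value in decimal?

4338

74 → 7⁴ + 4⁴ = 2657
2657 → 2⁴ + 6⁴ + 5⁴ + 7⁴ = 4338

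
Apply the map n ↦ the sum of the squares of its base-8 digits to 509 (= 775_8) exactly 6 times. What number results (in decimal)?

509 = (7,7,5)_8 → 7² + 7² + 5² = 123
123 = (1,7,3)_8 → 1² + 7² + 3² = 59
59 = (7,3)_8 → 7² + 3² = 58
58 = (7,2)_8 → 7² + 2² = 53
53 = (6,5)_8 → 6² + 5² = 61
61 = (7,5)_8 → 7² + 5² = 74

74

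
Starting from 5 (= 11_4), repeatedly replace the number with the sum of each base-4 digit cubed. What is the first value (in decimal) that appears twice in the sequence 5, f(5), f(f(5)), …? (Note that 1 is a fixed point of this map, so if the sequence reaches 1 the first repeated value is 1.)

8

5 = (1,1)_4 → 2
2 = (2)_4 → 8
8 = (2,0)_4 → 8  — 8 already appeared earlier.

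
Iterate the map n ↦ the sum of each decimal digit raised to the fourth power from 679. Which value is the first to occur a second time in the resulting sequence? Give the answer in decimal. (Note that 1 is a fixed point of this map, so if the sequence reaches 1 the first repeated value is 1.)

13139

679 → 10258
10258 → 4738
4738 → 6834
6834 → 5729
5729 → 9603
9603 → 7938
7938 → 13139
13139 → 6725
6725 → 4338
4338 → 4514
4514 → 1138
1138 → 4179
4179 → 9219
9219 → 13139  — 13139 already appeared earlier.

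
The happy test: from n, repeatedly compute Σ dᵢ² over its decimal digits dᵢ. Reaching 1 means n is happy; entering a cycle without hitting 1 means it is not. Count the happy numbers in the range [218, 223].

218: 218 → 69 → 117 → 51 → 26 → 40 → 16 → 37 → 58 → 89 → 145 → 42 → 20 → 4 → 16  — not happy
219: 219 → 86 → 100 → 1  — happy
220: 220 → 8 → 64 → 52 → 29 → 85 → 89 → 145 → 42 → 20 → 4 → 16 → 37 → 58 → 89  — not happy
221: 221 → 9 → 81 → 65 → 61 → 37 → 58 → 89 → 145 → 42 → 20 → 4 → 16 → 37  — not happy
222: 222 → 12 → 5 → 25 → 29 → 85 → 89 → 145 → 42 → 20 → 4 → 16 → 37 → 58 → 89  — not happy
223: 223 → 17 → 50 → 25 → 29 → 85 → 89 → 145 → 42 → 20 → 4 → 16 → 37 → 58 → 89  — not happy
happy: 219

1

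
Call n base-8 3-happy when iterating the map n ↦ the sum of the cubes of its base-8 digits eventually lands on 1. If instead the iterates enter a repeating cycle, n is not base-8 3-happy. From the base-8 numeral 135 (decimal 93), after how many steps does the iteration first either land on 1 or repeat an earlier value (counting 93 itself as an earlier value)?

93 = (1,3,5)_8 → 1³ + 3³ + 5³ = 1 + 27 + 125 = 153
153 = (2,3,1)_8 → 2³ + 3³ + 1³ = 8 + 27 + 1 = 36
36 = (4,4)_8 → 4³ + 4³ = 64 + 64 = 128
128 = (2,0,0)_8 → 2³ + 0³ + 0³ = 8 + 0 + 0 = 8
8 = (1,0)_8 → 1³ + 0³ = 1 + 0 = 1  — reached 1.
That took 5 steps.

5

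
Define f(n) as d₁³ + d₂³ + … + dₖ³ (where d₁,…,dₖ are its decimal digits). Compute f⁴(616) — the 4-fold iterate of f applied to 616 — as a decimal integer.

190

616 → 6³ + 1³ + 6³ = 216 + 1 + 216 = 433
433 → 4³ + 3³ + 3³ = 64 + 27 + 27 = 118
118 → 1³ + 1³ + 8³ = 1 + 1 + 512 = 514
514 → 5³ + 1³ + 4³ = 125 + 1 + 64 = 190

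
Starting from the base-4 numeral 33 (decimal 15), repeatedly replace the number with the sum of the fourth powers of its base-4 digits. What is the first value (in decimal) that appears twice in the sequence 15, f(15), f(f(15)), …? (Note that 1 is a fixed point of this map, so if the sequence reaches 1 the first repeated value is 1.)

81

15 = (3,3)_4 → 3⁴ + 3⁴ = 162
162 = (2,2,0,2)_4 → 2⁴ + 2⁴ + 0⁴ + 2⁴ = 48
48 = (3,0,0)_4 → 3⁴ + 0⁴ + 0⁴ = 81
81 = (1,1,0,1)_4 → 1⁴ + 1⁴ + 0⁴ + 1⁴ = 3
3 = (3)_4 → 3⁴ = 81  — 81 already appeared earlier.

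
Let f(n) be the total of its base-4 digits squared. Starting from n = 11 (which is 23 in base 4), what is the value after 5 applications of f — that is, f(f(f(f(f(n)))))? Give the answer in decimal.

1

11 = (2,3)_4 → 2² + 3² = 13
13 = (3,1)_4 → 3² + 1² = 10
10 = (2,2)_4 → 2² + 2² = 8
8 = (2,0)_4 → 2² + 0² = 4
4 = (1,0)_4 → 1² + 0² = 1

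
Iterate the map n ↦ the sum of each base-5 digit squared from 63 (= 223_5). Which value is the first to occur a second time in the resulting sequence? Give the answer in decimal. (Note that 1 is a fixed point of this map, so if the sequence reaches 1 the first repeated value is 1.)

63 = (2,2,3)_5 → 2² + 2² + 3² = 4 + 4 + 9 = 17
17 = (3,2)_5 → 3² + 2² = 9 + 4 = 13
13 = (2,3)_5 → 2² + 3² = 4 + 9 = 13  — 13 already appeared earlier.

13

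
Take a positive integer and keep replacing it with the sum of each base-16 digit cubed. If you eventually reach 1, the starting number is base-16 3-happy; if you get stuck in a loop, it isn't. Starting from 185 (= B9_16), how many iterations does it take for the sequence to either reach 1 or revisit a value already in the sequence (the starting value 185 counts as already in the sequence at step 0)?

3

185 = (11,9)_16 → 11³ + 9³ = 1331 + 729 = 2060
2060 = (8,0,12)_16 → 8³ + 0³ + 12³ = 512 + 0 + 1728 = 2240
2240 = (8,12,0)_16 → 8³ + 12³ + 0³ = 512 + 1728 + 0 = 2240  — 2240 repeats.
That took 3 steps.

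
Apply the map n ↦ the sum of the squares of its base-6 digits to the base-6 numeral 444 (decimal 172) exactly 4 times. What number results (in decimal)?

17

172 = (4,4,4)_6 → 48
48 = (1,2,0)_6 → 5
5 = (5)_6 → 25
25 = (4,1)_6 → 17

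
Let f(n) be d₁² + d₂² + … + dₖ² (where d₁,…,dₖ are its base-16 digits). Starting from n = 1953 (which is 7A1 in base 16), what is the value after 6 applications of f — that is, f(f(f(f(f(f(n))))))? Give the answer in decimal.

17

1953 = (7,10,1)_16 → 7² + 10² + 1² = 150
150 = (9,6)_16 → 9² + 6² = 117
117 = (7,5)_16 → 7² + 5² = 74
74 = (4,10)_16 → 4² + 10² = 116
116 = (7,4)_16 → 7² + 4² = 65
65 = (4,1)_16 → 4² + 1² = 17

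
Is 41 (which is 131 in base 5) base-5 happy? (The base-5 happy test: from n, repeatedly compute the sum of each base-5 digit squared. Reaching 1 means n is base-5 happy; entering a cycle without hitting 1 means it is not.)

41 = (1,3,1)_5 → 1² + 3² + 1² = 1 + 9 + 1 = 11
11 = (2,1)_5 → 2² + 1² = 4 + 1 = 5
5 = (1,0)_5 → 1² + 0² = 1 + 0 = 1  — reached 1.

base-5 happy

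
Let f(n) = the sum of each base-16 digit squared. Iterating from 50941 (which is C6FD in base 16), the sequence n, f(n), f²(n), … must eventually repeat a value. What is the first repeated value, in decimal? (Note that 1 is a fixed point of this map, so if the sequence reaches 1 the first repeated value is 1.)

50941 = (12,6,15,13)_16 → 12² + 6² + 15² + 13² = 574
574 = (2,3,14)_16 → 2² + 3² + 14² = 209
209 = (13,1)_16 → 13² + 1² = 170
170 = (10,10)_16 → 10² + 10² = 200
200 = (12,8)_16 → 12² + 8² = 208
208 = (13,0)_16 → 13² + 0² = 169
169 = (10,9)_16 → 10² + 9² = 181
181 = (11,5)_16 → 11² + 5² = 146
146 = (9,2)_16 → 9² + 2² = 85
85 = (5,5)_16 → 5² + 5² = 50
50 = (3,2)_16 → 3² + 2² = 13
13 = (13)_16 → 13² = 169  — 169 already appeared earlier.

169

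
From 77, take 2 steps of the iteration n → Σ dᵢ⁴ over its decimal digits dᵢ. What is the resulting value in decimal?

4368

77 → 7⁴ + 7⁴ = 4802
4802 → 4⁴ + 8⁴ + 0⁴ + 2⁴ = 4368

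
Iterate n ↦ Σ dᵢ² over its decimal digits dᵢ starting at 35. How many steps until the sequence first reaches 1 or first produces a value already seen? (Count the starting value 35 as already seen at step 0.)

13

35 → 3² + 5² = 9 + 25 = 34
34 → 3² + 4² = 9 + 16 = 25
25 → 2² + 5² = 4 + 25 = 29
29 → 2² + 9² = 4 + 81 = 85
85 → 8² + 5² = 64 + 25 = 89
89 → 8² + 9² = 64 + 81 = 145
145 → 1² + 4² + 5² = 1 + 16 + 25 = 42
42 → 4² + 2² = 16 + 4 = 20
20 → 2² + 0² = 4 + 0 = 4
4 → 4² = 16
16 → 1² + 6² = 1 + 36 = 37
37 → 3² + 7² = 9 + 49 = 58
58 → 5² + 8² = 25 + 64 = 89  — 89 repeats.
That took 13 steps.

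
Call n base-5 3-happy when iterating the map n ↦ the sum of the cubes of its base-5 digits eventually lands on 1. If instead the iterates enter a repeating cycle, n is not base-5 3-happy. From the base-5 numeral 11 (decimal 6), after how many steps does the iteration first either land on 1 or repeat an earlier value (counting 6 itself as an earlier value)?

6 = (1,1)_5 → 2
2 = (2)_5 → 8
8 = (1,3)_5 → 28
28 = (1,0,3)_5 → 28  — 28 repeats.
That took 4 steps.

4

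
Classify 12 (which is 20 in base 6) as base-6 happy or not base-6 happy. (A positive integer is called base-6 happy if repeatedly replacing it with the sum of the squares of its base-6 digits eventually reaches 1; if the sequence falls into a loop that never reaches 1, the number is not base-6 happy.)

not base-6 happy

12 = (2,0)_6 → 2² + 0² = 4
4 = (4)_6 → 4² = 16
16 = (2,4)_6 → 2² + 4² = 20
20 = (3,2)_6 → 3² + 2² = 13
13 = (2,1)_6 → 2² + 1² = 5
5 = (5)_6 → 5² = 25
25 = (4,1)_6 → 4² + 1² = 17
17 = (2,5)_6 → 2² + 5² = 29
29 = (4,5)_6 → 4² + 5² = 41
41 = (1,0,5)_6 → 1² + 0² + 5² = 26
26 = (4,2)_6 → 4² + 2² = 20  — 20 already seen; the sequence cycles without reaching 1.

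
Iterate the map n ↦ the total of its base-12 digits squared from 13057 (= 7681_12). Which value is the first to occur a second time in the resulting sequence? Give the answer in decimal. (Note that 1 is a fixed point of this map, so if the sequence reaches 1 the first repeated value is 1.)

100

13057 = (7,6,8,1)_12 → 7² + 6² + 8² + 1² = 49 + 36 + 64 + 1 = 150
150 = (1,0,6)_12 → 1² + 0² + 6² = 1 + 0 + 36 = 37
37 = (3,1)_12 → 3² + 1² = 9 + 1 = 10
10 = (10)_12 → 10² = 100
100 = (8,4)_12 → 8² + 4² = 64 + 16 = 80
80 = (6,8)_12 → 6² + 8² = 36 + 64 = 100  — 100 already appeared earlier.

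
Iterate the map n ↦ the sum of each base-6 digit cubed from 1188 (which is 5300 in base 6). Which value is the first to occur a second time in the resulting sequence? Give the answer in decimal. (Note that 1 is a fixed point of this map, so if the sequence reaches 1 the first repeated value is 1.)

1188 = (5,3,0,0)_6 → 5³ + 3³ + 0³ + 0³ = 152
152 = (4,1,2)_6 → 4³ + 1³ + 2³ = 73
73 = (2,0,1)_6 → 2³ + 0³ + 1³ = 9
9 = (1,3)_6 → 1³ + 3³ = 28
28 = (4,4)_6 → 4³ + 4³ = 128
128 = (3,3,2)_6 → 3³ + 3³ + 2³ = 62
62 = (1,4,2)_6 → 1³ + 4³ + 2³ = 73  — 73 already appeared earlier.

73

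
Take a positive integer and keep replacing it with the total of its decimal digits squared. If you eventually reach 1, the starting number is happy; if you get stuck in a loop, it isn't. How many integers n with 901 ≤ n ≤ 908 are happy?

3

901: 901 → 82 → 68 → 100 → 1  — happy
902: 902 → 85 → 89 → 145 → 42 → 20 → 4 → 16 → 37 → 58 → 89  — not happy
903: 903 → 90 → 81 → 65 → 61 → 37 → 58 → 89 → 145 → 42 → 20 → 4 → 16 → 37  — not happy
904: 904 → 97 → 130 → 10 → 1  — happy
905: 905 → 106 → 37 → 58 → 89 → 145 → 42 → 20 → 4 → 16 → 37  — not happy
906: 906 → 117 → 51 → 26 → 40 → 16 → 37 → 58 → 89 → 145 → 42 → 20 → 4 → 16  — not happy
907: 907 → 130 → 10 → 1  — happy
908: 908 → 145 → 42 → 20 → 4 → 16 → 37 → 58 → 89 → 145  — not happy
happy: 901, 904, 907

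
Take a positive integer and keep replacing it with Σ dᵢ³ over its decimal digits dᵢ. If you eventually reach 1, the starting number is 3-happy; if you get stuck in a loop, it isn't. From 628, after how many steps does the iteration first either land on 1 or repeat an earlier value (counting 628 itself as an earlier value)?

9

628 → 6³ + 2³ + 8³ = 216 + 8 + 512 = 736
736 → 7³ + 3³ + 6³ = 343 + 27 + 216 = 586
586 → 5³ + 8³ + 6³ = 125 + 512 + 216 = 853
853 → 8³ + 5³ + 3³ = 512 + 125 + 27 = 664
664 → 6³ + 6³ + 4³ = 216 + 216 + 64 = 496
496 → 4³ + 9³ + 6³ = 64 + 729 + 216 = 1009
1009 → 1³ + 0³ + 0³ + 9³ = 1 + 0 + 0 + 729 = 730
730 → 7³ + 3³ + 0³ = 343 + 27 + 0 = 370
370 → 3³ + 7³ + 0³ = 27 + 343 + 0 = 370  — 370 repeats.
That took 9 steps.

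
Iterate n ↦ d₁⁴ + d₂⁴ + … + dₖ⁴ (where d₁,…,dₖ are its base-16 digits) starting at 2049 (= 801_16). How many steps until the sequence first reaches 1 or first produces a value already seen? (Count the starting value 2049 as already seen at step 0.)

2049 = (8,0,1)_16 → 8⁴ + 0⁴ + 1⁴ = 4096 + 0 + 1 = 4097
4097 = (1,0,0,1)_16 → 1⁴ + 0⁴ + 0⁴ + 1⁴ = 1 + 0 + 0 + 1 = 2
2 = (2)_16 → 2⁴ = 16
16 = (1,0)_16 → 1⁴ + 0⁴ = 1 + 0 = 1  — reached 1.
That took 4 steps.

4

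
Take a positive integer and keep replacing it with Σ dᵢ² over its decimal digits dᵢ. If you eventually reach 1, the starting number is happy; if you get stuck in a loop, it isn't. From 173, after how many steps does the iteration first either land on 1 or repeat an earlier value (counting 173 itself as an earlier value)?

11

173 → 59
59 → 106
106 → 37
37 → 58
58 → 89
89 → 145
145 → 42
42 → 20
20 → 4
4 → 16
16 → 37  — 37 repeats.
That took 11 steps.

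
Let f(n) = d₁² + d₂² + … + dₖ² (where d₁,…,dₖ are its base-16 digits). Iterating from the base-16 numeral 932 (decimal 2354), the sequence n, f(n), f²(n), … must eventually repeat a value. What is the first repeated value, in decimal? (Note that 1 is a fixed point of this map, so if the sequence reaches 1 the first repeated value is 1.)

169

2354 = (9,3,2)_16 → 9² + 3² + 2² = 94
94 = (5,14)_16 → 5² + 14² = 221
221 = (13,13)_16 → 13² + 13² = 338
338 = (1,5,2)_16 → 1² + 5² + 2² = 30
30 = (1,14)_16 → 1² + 14² = 197
197 = (12,5)_16 → 12² + 5² = 169
169 = (10,9)_16 → 10² + 9² = 181
181 = (11,5)_16 → 11² + 5² = 146
146 = (9,2)_16 → 9² + 2² = 85
85 = (5,5)_16 → 5² + 5² = 50
50 = (3,2)_16 → 3² + 2² = 13
13 = (13)_16 → 13² = 169  — 169 already appeared earlier.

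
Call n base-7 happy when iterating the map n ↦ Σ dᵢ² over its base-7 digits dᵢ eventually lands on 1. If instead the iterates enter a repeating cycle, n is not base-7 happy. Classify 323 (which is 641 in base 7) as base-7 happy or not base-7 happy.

323 = (6,4,1)_7 → 53
53 = (1,0,4)_7 → 17
17 = (2,3)_7 → 13
13 = (1,6)_7 → 37
37 = (5,2)_7 → 29
29 = (4,1)_7 → 17  — 17 already seen; the sequence cycles without reaching 1.

not base-7 happy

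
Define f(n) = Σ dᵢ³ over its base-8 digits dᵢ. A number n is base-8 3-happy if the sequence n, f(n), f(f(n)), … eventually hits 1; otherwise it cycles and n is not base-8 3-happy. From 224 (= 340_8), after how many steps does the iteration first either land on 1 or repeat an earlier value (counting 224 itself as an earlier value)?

224 = (3,4,0)_8 → 91
91 = (1,3,3)_8 → 55
55 = (6,7)_8 → 559
559 = (1,0,5,7)_8 → 469
469 = (7,2,5)_8 → 476
476 = (7,3,4)_8 → 434
434 = (6,6,2)_8 → 440
440 = (6,7,0)_8 → 559  — 559 repeats.
That took 8 steps.

8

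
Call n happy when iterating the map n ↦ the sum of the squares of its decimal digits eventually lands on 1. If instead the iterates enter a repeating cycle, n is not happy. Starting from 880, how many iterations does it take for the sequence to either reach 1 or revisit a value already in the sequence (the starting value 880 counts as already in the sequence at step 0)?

880 → 8² + 8² + 0² = 64 + 64 + 0 = 128
128 → 1² + 2² + 8² = 1 + 4 + 64 = 69
69 → 6² + 9² = 36 + 81 = 117
117 → 1² + 1² + 7² = 1 + 1 + 49 = 51
51 → 5² + 1² = 25 + 1 = 26
26 → 2² + 6² = 4 + 36 = 40
40 → 4² + 0² = 16 + 0 = 16
16 → 1² + 6² = 1 + 36 = 37
37 → 3² + 7² = 9 + 49 = 58
58 → 5² + 8² = 25 + 64 = 89
89 → 8² + 9² = 64 + 81 = 145
145 → 1² + 4² + 5² = 1 + 16 + 25 = 42
42 → 4² + 2² = 16 + 4 = 20
20 → 2² + 0² = 4 + 0 = 4
4 → 4² = 16  — 16 repeats.
That took 15 steps.

15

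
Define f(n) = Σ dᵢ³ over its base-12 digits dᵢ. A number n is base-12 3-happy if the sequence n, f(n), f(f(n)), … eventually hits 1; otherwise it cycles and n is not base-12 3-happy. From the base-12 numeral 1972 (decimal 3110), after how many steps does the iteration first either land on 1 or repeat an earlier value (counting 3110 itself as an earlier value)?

3110 = (1,9,7,2)_12 → 1³ + 9³ + 7³ + 2³ = 1081
1081 = (7,6,1)_12 → 7³ + 6³ + 1³ = 560
560 = (3,10,8)_12 → 3³ + 10³ + 8³ = 1539
1539 = (10,8,3)_12 → 10³ + 8³ + 3³ = 1539  — 1539 repeats.
That took 4 steps.

4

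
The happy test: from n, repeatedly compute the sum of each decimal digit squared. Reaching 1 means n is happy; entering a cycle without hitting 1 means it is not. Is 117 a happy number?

117 → 1² + 1² + 7² = 1 + 1 + 49 = 51
51 → 5² + 1² = 25 + 1 = 26
26 → 2² + 6² = 4 + 36 = 40
40 → 4² + 0² = 16 + 0 = 16
16 → 1² + 6² = 1 + 36 = 37
37 → 3² + 7² = 9 + 49 = 58
58 → 5² + 8² = 25 + 64 = 89
89 → 8² + 9² = 64 + 81 = 145
145 → 1² + 4² + 5² = 1 + 16 + 25 = 42
42 → 4² + 2² = 16 + 4 = 20
20 → 2² + 0² = 4 + 0 = 4
4 → 4² = 16  — 16 already seen; the sequence cycles without reaching 1.

not happy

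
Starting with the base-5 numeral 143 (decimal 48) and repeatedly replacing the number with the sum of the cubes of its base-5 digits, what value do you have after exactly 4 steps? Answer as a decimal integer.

128

48 = (1,4,3)_5 → 1³ + 4³ + 3³ = 1 + 64 + 27 = 92
92 = (3,3,2)_5 → 3³ + 3³ + 2³ = 27 + 27 + 8 = 62
62 = (2,2,2)_5 → 2³ + 2³ + 2³ = 8 + 8 + 8 = 24
24 = (4,4)_5 → 4³ + 4³ = 64 + 64 = 128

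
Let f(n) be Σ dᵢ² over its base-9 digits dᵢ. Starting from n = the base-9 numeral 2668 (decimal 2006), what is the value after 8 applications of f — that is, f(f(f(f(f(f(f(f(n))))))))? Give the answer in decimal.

2006 = (2,6,6,8)_9 → 2² + 6² + 6² + 8² = 4 + 36 + 36 + 64 = 140
140 = (1,6,5)_9 → 1² + 6² + 5² = 1 + 36 + 25 = 62
62 = (6,8)_9 → 6² + 8² = 36 + 64 = 100
100 = (1,2,1)_9 → 1² + 2² + 1² = 1 + 4 + 1 = 6
6 = (6)_9 → 6² = 36
36 = (4,0)_9 → 4² + 0² = 16 + 0 = 16
16 = (1,7)_9 → 1² + 7² = 1 + 49 = 50
50 = (5,5)_9 → 5² + 5² = 25 + 25 = 50

50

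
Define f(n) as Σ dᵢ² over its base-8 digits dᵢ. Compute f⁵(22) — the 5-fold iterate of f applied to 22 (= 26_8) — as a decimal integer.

25

22 = (2,6)_8 → 2² + 6² = 4 + 36 = 40
40 = (5,0)_8 → 5² + 0² = 25 + 0 = 25
25 = (3,1)_8 → 3² + 1² = 9 + 1 = 10
10 = (1,2)_8 → 1² + 2² = 1 + 4 = 5
5 = (5)_8 → 5² = 25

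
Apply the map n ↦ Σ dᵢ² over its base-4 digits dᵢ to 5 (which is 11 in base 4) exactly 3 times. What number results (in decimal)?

5 = (1,1)_4 → 1² + 1² = 2
2 = (2)_4 → 2² = 4
4 = (1,0)_4 → 1² + 0² = 1

1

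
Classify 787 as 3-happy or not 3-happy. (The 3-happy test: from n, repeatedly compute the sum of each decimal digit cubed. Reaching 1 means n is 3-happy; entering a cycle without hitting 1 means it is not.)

3-happy

787 → 7³ + 8³ + 7³ = 1198
1198 → 1³ + 1³ + 9³ + 8³ = 1243
1243 → 1³ + 2³ + 4³ + 3³ = 100
100 → 1³ + 0³ + 0³ = 1  — reached 1.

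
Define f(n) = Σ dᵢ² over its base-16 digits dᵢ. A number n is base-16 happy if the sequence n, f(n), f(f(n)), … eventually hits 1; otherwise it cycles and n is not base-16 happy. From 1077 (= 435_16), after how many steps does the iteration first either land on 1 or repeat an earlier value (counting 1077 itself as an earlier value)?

7

1077 = (4,3,5)_16 → 4² + 3² + 5² = 16 + 9 + 25 = 50
50 = (3,2)_16 → 3² + 2² = 9 + 4 = 13
13 = (13)_16 → 13² = 169
169 = (10,9)_16 → 10² + 9² = 100 + 81 = 181
181 = (11,5)_16 → 11² + 5² = 121 + 25 = 146
146 = (9,2)_16 → 9² + 2² = 81 + 4 = 85
85 = (5,5)_16 → 5² + 5² = 25 + 25 = 50  — 50 repeats.
That took 7 steps.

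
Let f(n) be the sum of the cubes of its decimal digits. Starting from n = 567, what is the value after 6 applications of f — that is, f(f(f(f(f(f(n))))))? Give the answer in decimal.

153

567 → 5³ + 6³ + 7³ = 125 + 216 + 343 = 684
684 → 6³ + 8³ + 4³ = 216 + 512 + 64 = 792
792 → 7³ + 9³ + 2³ = 343 + 729 + 8 = 1080
1080 → 1³ + 0³ + 8³ + 0³ = 1 + 0 + 512 + 0 = 513
513 → 5³ + 1³ + 3³ = 125 + 1 + 27 = 153
153 → 1³ + 5³ + 3³ = 1 + 125 + 27 = 153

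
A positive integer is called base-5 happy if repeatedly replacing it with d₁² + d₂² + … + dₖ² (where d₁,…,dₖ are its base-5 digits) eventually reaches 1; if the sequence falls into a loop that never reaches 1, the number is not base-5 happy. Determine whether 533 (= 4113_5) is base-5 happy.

base-5 happy

533 = (4,1,1,3)_5 → 4² + 1² + 1² + 3² = 16 + 1 + 1 + 9 = 27
27 = (1,0,2)_5 → 1² + 0² + 2² = 1 + 0 + 4 = 5
5 = (1,0)_5 → 1² + 0² = 1 + 0 = 1  — reached 1.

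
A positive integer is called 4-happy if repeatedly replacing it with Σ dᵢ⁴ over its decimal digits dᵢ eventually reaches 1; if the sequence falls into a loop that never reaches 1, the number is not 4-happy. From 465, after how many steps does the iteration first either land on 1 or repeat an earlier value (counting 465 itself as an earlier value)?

465 → 4⁴ + 6⁴ + 5⁴ = 256 + 1296 + 625 = 2177
2177 → 2⁴ + 1⁴ + 7⁴ + 7⁴ = 16 + 1 + 2401 + 2401 = 4819
4819 → 4⁴ + 8⁴ + 1⁴ + 9⁴ = 256 + 4096 + 1 + 6561 = 10914
10914 → 1⁴ + 0⁴ + 9⁴ + 1⁴ + 4⁴ = 1 + 0 + 6561 + 1 + 256 = 6819
6819 → 6⁴ + 8⁴ + 1⁴ + 9⁴ = 1296 + 4096 + 1 + 6561 = 11954
11954 → 1⁴ + 1⁴ + 9⁴ + 5⁴ + 4⁴ = 1 + 1 + 6561 + 625 + 256 = 7444
7444 → 7⁴ + 4⁴ + 4⁴ + 4⁴ = 2401 + 256 + 256 + 256 = 3169
3169 → 3⁴ + 1⁴ + 6⁴ + 9⁴ = 81 + 1 + 1296 + 6561 = 7939
7939 → 7⁴ + 9⁴ + 3⁴ + 9⁴ = 2401 + 6561 + 81 + 6561 = 15604
15604 → 1⁴ + 5⁴ + 6⁴ + 0⁴ + 4⁴ = 1 + 625 + 1296 + 0 + 256 = 2178
2178 → 2⁴ + 1⁴ + 7⁴ + 8⁴ = 16 + 1 + 2401 + 4096 = 6514
6514 → 6⁴ + 5⁴ + 1⁴ + 4⁴ = 1296 + 625 + 1 + 256 = 2178  — 2178 repeats.
That took 12 steps.

12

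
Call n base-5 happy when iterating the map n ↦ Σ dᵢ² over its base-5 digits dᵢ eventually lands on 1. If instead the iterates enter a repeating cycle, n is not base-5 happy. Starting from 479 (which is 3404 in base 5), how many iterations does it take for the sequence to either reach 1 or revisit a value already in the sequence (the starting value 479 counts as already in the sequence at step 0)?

4

479 = (3,4,0,4)_5 → 3² + 4² + 0² + 4² = 9 + 16 + 0 + 16 = 41
41 = (1,3,1)_5 → 1² + 3² + 1² = 1 + 9 + 1 = 11
11 = (2,1)_5 → 2² + 1² = 4 + 1 = 5
5 = (1,0)_5 → 1² + 0² = 1 + 0 = 1  — reached 1.
That took 4 steps.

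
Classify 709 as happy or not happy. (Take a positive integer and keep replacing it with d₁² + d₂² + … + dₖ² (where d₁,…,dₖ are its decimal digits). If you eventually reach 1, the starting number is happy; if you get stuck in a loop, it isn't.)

happy

709 → 7² + 0² + 9² = 130
130 → 1² + 3² + 0² = 10
10 → 1² + 0² = 1  — reached 1.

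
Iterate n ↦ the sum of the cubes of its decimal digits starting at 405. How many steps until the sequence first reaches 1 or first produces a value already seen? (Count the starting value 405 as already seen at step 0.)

405 → 189
189 → 1242
1242 → 81
81 → 513
513 → 153
153 → 153  — 153 repeats.
That took 6 steps.

6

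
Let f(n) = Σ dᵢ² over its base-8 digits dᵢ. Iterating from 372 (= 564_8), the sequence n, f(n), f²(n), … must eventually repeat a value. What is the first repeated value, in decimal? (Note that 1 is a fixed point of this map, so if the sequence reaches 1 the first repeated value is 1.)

1

372 = (5,6,4)_8 → 77
77 = (1,1,5)_8 → 27
27 = (3,3)_8 → 18
18 = (2,2)_8 → 8
8 = (1,0)_8 → 1  — reached the fixed point 1.
1 → 1, so 1 is the first repeated value.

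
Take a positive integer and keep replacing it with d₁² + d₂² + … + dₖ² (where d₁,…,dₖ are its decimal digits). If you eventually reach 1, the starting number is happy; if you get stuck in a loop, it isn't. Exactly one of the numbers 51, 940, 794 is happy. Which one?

940

51: 51 → 26 → 40 → 16 → 37 → 58 → 89 → 145 → 42 → 20 → 4 → 16  — repeats 16 (not happy)
940: 940 → 97 → 130 → 10 → 1  — reaches 1 (happy)
794: 794 → 146 → 53 → 34 → 25 → 29 → 85 → 89 → 145 → 42 → 20 → 4 → 16 → 37 → 58 → 89  — repeats 89 (not happy)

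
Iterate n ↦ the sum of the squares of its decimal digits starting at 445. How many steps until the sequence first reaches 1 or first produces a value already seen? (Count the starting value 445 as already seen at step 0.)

13

445 → 4² + 4² + 5² = 16 + 16 + 25 = 57
57 → 5² + 7² = 25 + 49 = 74
74 → 7² + 4² = 49 + 16 = 65
65 → 6² + 5² = 36 + 25 = 61
61 → 6² + 1² = 36 + 1 = 37
37 → 3² + 7² = 9 + 49 = 58
58 → 5² + 8² = 25 + 64 = 89
89 → 8² + 9² = 64 + 81 = 145
145 → 1² + 4² + 5² = 1 + 16 + 25 = 42
42 → 4² + 2² = 16 + 4 = 20
20 → 2² + 0² = 4 + 0 = 4
4 → 4² = 16
16 → 1² + 6² = 1 + 36 = 37  — 37 repeats.
That took 13 steps.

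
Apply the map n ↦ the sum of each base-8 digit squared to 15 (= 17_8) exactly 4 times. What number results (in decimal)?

10

15 = (1,7)_8 → 1² + 7² = 50
50 = (6,2)_8 → 6² + 2² = 40
40 = (5,0)_8 → 5² + 0² = 25
25 = (3,1)_8 → 3² + 1² = 10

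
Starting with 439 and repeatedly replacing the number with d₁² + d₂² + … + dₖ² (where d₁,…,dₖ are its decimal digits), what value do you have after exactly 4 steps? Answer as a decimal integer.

89

439 → 4² + 3² + 9² = 106
106 → 1² + 0² + 6² = 37
37 → 3² + 7² = 58
58 → 5² + 8² = 89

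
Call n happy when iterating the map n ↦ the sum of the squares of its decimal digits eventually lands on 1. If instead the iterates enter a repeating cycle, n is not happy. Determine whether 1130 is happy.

1130 → 11
11 → 2
2 → 4
4 → 16
16 → 37
37 → 58
58 → 89
89 → 145
145 → 42
42 → 20
20 → 4  — 4 already seen; the sequence cycles without reaching 1.

not happy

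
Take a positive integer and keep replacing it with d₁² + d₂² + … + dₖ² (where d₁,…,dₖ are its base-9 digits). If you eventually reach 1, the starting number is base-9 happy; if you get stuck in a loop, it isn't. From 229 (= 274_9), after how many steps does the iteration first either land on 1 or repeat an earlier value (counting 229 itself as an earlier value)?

229 = (2,7,4)_9 → 2² + 7² + 4² = 4 + 49 + 16 = 69
69 = (7,6)_9 → 7² + 6² = 49 + 36 = 85
85 = (1,0,4)_9 → 1² + 0² + 4² = 1 + 0 + 16 = 17
17 = (1,8)_9 → 1² + 8² = 1 + 64 = 65
65 = (7,2)_9 → 7² + 2² = 49 + 4 = 53
53 = (5,8)_9 → 5² + 8² = 25 + 64 = 89
89 = (1,0,8)_9 → 1² + 0² + 8² = 1 + 0 + 64 = 65  — 65 repeats.
That took 7 steps.

7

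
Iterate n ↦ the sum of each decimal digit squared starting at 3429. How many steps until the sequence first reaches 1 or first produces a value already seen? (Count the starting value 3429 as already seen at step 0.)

3429 → 3² + 4² + 2² + 9² = 110
110 → 1² + 1² + 0² = 2
2 → 2² = 4
4 → 4² = 16
16 → 1² + 6² = 37
37 → 3² + 7² = 58
58 → 5² + 8² = 89
89 → 8² + 9² = 145
145 → 1² + 4² + 5² = 42
42 → 4² + 2² = 20
20 → 2² + 0² = 4  — 4 repeats.
That took 11 steps.

11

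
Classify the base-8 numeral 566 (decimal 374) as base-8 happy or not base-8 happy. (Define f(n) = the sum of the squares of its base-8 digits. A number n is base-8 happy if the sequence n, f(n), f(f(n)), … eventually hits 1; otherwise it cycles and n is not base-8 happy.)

base-8 happy

374 = (5,6,6)_8 → 5² + 6² + 6² = 25 + 36 + 36 = 97
97 = (1,4,1)_8 → 1² + 4² + 1² = 1 + 16 + 1 = 18
18 = (2,2)_8 → 2² + 2² = 4 + 4 = 8
8 = (1,0)_8 → 1² + 0² = 1 + 0 = 1  — reached 1.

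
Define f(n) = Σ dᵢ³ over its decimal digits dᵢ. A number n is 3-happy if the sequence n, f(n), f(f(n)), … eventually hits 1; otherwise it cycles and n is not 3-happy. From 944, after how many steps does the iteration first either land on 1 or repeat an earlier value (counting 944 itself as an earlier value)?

6

944 → 9³ + 4³ + 4³ = 857
857 → 8³ + 5³ + 7³ = 980
980 → 9³ + 8³ + 0³ = 1241
1241 → 1³ + 2³ + 4³ + 1³ = 74
74 → 7³ + 4³ = 407
407 → 4³ + 0³ + 7³ = 407  — 407 repeats.
That took 6 steps.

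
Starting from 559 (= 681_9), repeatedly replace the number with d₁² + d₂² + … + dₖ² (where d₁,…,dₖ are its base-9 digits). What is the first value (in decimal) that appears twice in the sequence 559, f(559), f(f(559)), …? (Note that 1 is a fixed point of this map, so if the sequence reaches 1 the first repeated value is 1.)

1

559 = (6,8,1)_9 → 6² + 8² + 1² = 36 + 64 + 1 = 101
101 = (1,2,2)_9 → 1² + 2² + 2² = 1 + 4 + 4 = 9
9 = (1,0)_9 → 1² + 0² = 1 + 0 = 1  — reached the fixed point 1.
1 → 1, so 1 is the first repeated value.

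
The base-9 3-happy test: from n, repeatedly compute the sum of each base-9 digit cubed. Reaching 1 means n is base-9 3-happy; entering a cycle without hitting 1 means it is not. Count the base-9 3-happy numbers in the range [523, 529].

2

523: 523 → 281 → 99 → 9 → 1  (reaches 1)
524: 524 → 288 → 152 → 856 → 128 → 134 → 638 → 1198 → 470 → 476 → 980 → 540 → 432 → 152  (repeats 152)
525: 525 → 307 → 371 → 197 → 547 → 775 → 127 → 127  (repeats 127)
526: 526 → 344 → 80 → 1024 → 496 → 218 → 232 → 694 → 638 → 1198 → 470 → 476 → 980 → 540 → 432 → 152 → 856 → 128 → 134 → 638  (repeats 638)
527: 527 → 405 → 125 → 577 → 345 → 99 → 9 → 1  (reaches 1)
528: 528 → 496 → 218 → 232 → 694 → 638 → 1198 → 470 → 476 → 980 → 540 → 432 → 152 → 856 → 128 → 134 → 638  (repeats 638)
529: 529 → 623 → 567 → 343 → 73 → 513 → 243 → 27 → 27  (repeats 27)
base-9 3-happy: 523, 527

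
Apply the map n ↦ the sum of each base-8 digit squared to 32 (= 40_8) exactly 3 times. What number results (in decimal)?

32 = (4,0)_8 → 16
16 = (2,0)_8 → 4
4 = (4)_8 → 16

16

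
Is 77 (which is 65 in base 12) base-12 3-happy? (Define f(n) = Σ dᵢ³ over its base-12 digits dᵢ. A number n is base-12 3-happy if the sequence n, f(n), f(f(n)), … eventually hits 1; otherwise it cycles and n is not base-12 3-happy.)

base-12 3-happy

77 = (6,5)_12 → 6³ + 5³ = 341
341 = (2,4,5)_12 → 2³ + 4³ + 5³ = 197
197 = (1,4,5)_12 → 1³ + 4³ + 5³ = 190
190 = (1,3,10)_12 → 1³ + 3³ + 10³ = 1028
1028 = (7,1,8)_12 → 7³ + 1³ + 8³ = 856
856 = (5,11,4)_12 → 5³ + 11³ + 4³ = 1520
1520 = (10,6,8)_12 → 10³ + 6³ + 8³ = 1728
1728 = (1,0,0,0)_12 → 1³ + 0³ + 0³ + 0³ = 1  — reached 1.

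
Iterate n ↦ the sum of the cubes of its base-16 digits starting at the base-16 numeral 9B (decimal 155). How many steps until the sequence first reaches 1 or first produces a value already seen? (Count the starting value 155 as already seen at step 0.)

155 = (9,11)_16 → 2060
2060 = (8,0,12)_16 → 2240
2240 = (8,12,0)_16 → 2240  — 2240 repeats.
That took 3 steps.

3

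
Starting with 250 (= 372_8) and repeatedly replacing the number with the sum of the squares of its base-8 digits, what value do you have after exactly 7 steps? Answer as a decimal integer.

250 = (3,7,2)_8 → 3² + 7² + 2² = 62
62 = (7,6)_8 → 7² + 6² = 85
85 = (1,2,5)_8 → 1² + 2² + 5² = 30
30 = (3,6)_8 → 3² + 6² = 45
45 = (5,5)_8 → 5² + 5² = 50
50 = (6,2)_8 → 6² + 2² = 40
40 = (5,0)_8 → 5² + 0² = 25

25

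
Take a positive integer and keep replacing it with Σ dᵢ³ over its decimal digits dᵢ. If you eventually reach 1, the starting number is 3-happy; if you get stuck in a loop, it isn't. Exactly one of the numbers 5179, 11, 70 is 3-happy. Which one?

5179

5179: 5179 → 1198 → 1243 → 100 → 1  — reaches 1 (3-happy)
11: 11 → 2 → 8 → 512 → 134 → 92 → 737 → 713 → 371 → 371  — repeats 371 (not 3-happy)
70: 70 → 343 → 118 → 514 → 190 → 730 → 370 → 370  — repeats 370 (not 3-happy)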